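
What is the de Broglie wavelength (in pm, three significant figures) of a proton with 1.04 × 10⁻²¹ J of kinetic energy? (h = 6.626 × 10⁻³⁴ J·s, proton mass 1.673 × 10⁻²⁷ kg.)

p = √(2mKE) = √(2 × 1.673 × 10⁻²⁷ × 1.040 × 10⁻²¹) = 1.865 × 10⁻²⁴ kg·m/s.
λ = h/p = 6.626 × 10⁻³⁴ / 1.865 × 10⁻²⁴ = 3.55 × 10⁻¹⁰ m = 355 pm.

λ = 355 pm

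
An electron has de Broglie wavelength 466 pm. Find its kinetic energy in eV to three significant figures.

p = h/λ = 6.626 × 10⁻³⁴ / 4.660 × 10⁻¹⁰ = 1.422 × 10⁻²⁴ kg·m/s.
KE = p²/(2m) = (1.422 × 10⁻²⁴)² / (2 × 9.109 × 10⁻³¹) = 1.110 × 10⁻¹⁸ J = 6.93 eV.

KE = 6.93 eV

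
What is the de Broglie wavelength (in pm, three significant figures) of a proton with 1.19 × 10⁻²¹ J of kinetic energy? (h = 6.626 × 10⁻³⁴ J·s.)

p = √(2mKE) = √(2 × 1.673 × 10⁻²⁷ × 1.190 × 10⁻²¹) = 1.995 × 10⁻²⁴ kg·m/s.
λ = h/p = 6.626 × 10⁻³⁴ / 1.995 × 10⁻²⁴ = 3.32 × 10⁻¹⁰ m = 332 pm.

λ = 332 pm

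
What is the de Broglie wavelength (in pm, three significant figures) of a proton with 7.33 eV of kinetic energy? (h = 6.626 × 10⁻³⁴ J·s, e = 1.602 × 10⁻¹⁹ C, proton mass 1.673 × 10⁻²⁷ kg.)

KE = 7.33 eV = 1.174 × 10⁻¹⁸ J.
p = √(2mKE) = √(2 × 1.673 × 10⁻²⁷ × 1.174 × 10⁻¹⁸) = 6.268 × 10⁻²³ kg·m/s.
λ = h/p = 6.626 × 10⁻³⁴ / 6.268 × 10⁻²³ = 1.06 × 10⁻¹¹ m = 10.6 pm.

λ = 10.6 pm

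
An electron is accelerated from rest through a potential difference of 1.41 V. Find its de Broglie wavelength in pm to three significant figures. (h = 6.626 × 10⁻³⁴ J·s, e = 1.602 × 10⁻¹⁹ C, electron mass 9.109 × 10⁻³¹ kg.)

λ = 1030 pm

KE = eV = 1.602 × 10⁻¹⁹ × 1.410 = 2.259 × 10⁻¹⁹ J.
p = √(2mKE) = √(2 × 9.109 × 10⁻³¹ × 2.259 × 10⁻¹⁹) = 6.415 × 10⁻²⁵ kg·m/s.
λ = h/p = 6.626 × 10⁻³⁴ / 6.415 × 10⁻²⁵ = 1.03 × 10⁻⁹ m = 1030 pm.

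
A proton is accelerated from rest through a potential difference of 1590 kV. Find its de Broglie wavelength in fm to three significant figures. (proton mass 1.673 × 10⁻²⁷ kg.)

KE = eV = 1.602 × 10⁻¹⁹ × 1.590 × 10⁶ = 2.547 × 10⁻¹³ J.
p = √(2mKE) = √(2 × 1.673 × 10⁻²⁷ × 2.547 × 10⁻¹³) = 2.919 × 10⁻²⁰ kg·m/s.
λ = h/p = 6.626 × 10⁻³⁴ / 2.919 × 10⁻²⁰ = 2.27 × 10⁻¹⁴ m = 22.7 fm.

λ = 22.7 fm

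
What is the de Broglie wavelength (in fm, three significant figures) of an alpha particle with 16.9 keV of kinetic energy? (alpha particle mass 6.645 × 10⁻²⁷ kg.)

λ = 110 fm

KE = 16.9 keV = 2.707 × 10⁻¹⁵ J.
p = √(2mKE) = √(2 × 6.645 × 10⁻²⁷ × 2.707 × 10⁻¹⁵) = 5.998 × 10⁻²¹ kg·m/s.
λ = h/p = 6.626 × 10⁻³⁴ / 5.998 × 10⁻²¹ = 1.10 × 10⁻¹³ m = 110 fm.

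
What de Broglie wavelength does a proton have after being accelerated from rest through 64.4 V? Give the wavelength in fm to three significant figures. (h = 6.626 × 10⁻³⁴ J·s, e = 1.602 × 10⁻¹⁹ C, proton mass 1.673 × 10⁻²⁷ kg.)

KE = eV = 1.602 × 10⁻¹⁹ × 64.40 = 1.032 × 10⁻¹⁷ J.
p = √(2mKE) = √(2 × 1.673 × 10⁻²⁷ × 1.032 × 10⁻¹⁷) = 1.858 × 10⁻²² kg·m/s.
λ = h/p = 6.626 × 10⁻³⁴ / 1.858 × 10⁻²² = 3.57 × 10⁻¹² m = 3570 fm.

λ = 3570 fm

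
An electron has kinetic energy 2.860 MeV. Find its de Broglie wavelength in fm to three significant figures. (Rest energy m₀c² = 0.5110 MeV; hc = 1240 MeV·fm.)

Total energy E = KE + m₀c² = 2.860 + 0.5110 = 3.3710 MeV.
(pc)² = E² − (m₀c²)² = (3.3710)² − (0.5110)² = 11.10 MeV², so pc = 3.332 MeV.
λ = hc/(pc) = 1240 MeV·fm / 3.332 MeV = 372 fm.

λ = 372 fm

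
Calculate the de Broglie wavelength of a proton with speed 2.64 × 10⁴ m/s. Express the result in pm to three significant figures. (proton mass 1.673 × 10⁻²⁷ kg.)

λ = 15.0 pm

p = mv = 1.673 × 10⁻²⁷ × 2.64 × 10⁴ = 4.417 × 10⁻²³ kg·m/s.
λ = h/p = 6.626 × 10⁻³⁴ / 4.417 × 10⁻²³ = 1.50 × 10⁻¹¹ m = 15.0 pm.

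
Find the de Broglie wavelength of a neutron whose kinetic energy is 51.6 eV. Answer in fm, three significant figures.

λ = 3980 fm

KE = 51.6 eV = 8.266 × 10⁻¹⁸ J.
p = √(2mKE) = √(2 × 1.675 × 10⁻²⁷ × 8.266 × 10⁻¹⁸) = 1.664 × 10⁻²² kg·m/s.
λ = h/p = 6.626 × 10⁻³⁴ / 1.664 × 10⁻²² = 3.98 × 10⁻¹² m = 3980 fm.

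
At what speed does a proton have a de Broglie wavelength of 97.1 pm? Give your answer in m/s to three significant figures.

v = 4080 m/s

p = h/λ = 6.626 × 10⁻³⁴ / 9.710 × 10⁻¹¹ = 6.824 × 10⁻²⁴ kg·m/s.
v = p/m = 6.824 × 10⁻²⁴ / 1.673 × 10⁻²⁷ = 4.08 × 10³ m/s = 4080 m/s.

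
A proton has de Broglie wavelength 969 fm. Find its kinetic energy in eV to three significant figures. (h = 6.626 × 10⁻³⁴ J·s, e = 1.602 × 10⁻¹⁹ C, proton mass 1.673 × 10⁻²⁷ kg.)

KE = 872 eV

p = h/λ = 6.626 × 10⁻³⁴ / 9.690 × 10⁻¹³ = 6.838 × 10⁻²² kg·m/s.
KE = p²/(2m) = (6.838 × 10⁻²²)² / (2 × 1.673 × 10⁻²⁷) = 1.397 × 10⁻¹⁶ J = 872 eV.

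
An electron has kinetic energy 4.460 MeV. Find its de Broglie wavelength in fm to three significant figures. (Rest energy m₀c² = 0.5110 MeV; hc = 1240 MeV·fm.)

λ = 251 fm

Total energy E = KE + m₀c² = 4.460 + 0.5110 = 4.9710 MeV.
(pc)² = E² − (m₀c²)² = (4.9710)² − (0.5110)² = 24.45 MeV², so pc = 4.945 MeV.
λ = hc/(pc) = 1240 MeV·fm / 4.945 MeV = 251 fm.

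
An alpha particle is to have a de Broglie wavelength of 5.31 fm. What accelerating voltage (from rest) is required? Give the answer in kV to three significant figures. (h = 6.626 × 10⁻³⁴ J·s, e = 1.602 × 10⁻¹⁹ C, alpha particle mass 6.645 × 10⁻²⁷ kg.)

V = 3660 kV

p = h/λ = 6.626 × 10⁻³⁴ / 5.310 × 10⁻¹⁵ = 1.248 × 10⁻¹⁹ kg·m/s.
KE = p²/(2m) = 1.172 × 10⁻¹² J.
V = KE/2e = 1.172 × 10⁻¹² / (2 × 1.602 × 10⁻¹⁹) = 3660 kV.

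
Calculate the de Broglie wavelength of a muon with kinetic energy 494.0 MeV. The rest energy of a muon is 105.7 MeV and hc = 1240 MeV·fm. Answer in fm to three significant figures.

λ = 2.10 fm

Total energy E = KE + m₀c² = 494.0 + 105.7 = 599.7 MeV.
(pc)² = E² − (m₀c²)² = (599.7)² − (105.7)² = 3.485 × 10⁵ MeV², so pc = 590.3 MeV.
λ = hc/(pc) = 1240 MeV·fm / 590.3 MeV = 2.10 fm.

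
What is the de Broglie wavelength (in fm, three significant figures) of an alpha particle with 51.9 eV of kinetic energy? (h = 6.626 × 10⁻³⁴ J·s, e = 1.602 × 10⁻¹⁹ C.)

KE = 51.9 eV = 8.314 × 10⁻¹⁸ J.
p = √(2mKE) = √(2 × 6.645 × 10⁻²⁷ × 8.314 × 10⁻¹⁸) = 3.324 × 10⁻²² kg·m/s.
λ = h/p = 6.626 × 10⁻³⁴ / 3.324 × 10⁻²² = 1.99 × 10⁻¹² m = 1990 fm.

λ = 1990 fm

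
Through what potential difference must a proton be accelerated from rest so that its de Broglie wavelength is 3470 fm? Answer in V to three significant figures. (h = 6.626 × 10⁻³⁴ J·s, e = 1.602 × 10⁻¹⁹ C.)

p = h/λ = 6.626 × 10⁻³⁴ / 3.470 × 10⁻¹² = 1.910 × 10⁻²² kg·m/s.
KE = p²/(2m) = 1.090 × 10⁻¹⁷ J.
V = KE/e = 1.090 × 10⁻¹⁷ / (1.602 × 10⁻¹⁹) = 68.0 V.

V = 68.0 V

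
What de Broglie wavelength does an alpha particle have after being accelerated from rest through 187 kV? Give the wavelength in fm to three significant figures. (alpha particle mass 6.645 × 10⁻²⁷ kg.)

λ = 23.5 fm

KE = 2eV = 2 × 1.602 × 10⁻¹⁹ × 1.870 × 10⁵ = 5.991 × 10⁻¹⁴ J.
p = √(2mKE) = √(2 × 6.645 × 10⁻²⁷ × 5.991 × 10⁻¹⁴) = 2.822 × 10⁻²⁰ kg·m/s.
λ = h/p = 6.626 × 10⁻³⁴ / 2.822 × 10⁻²⁰ = 2.35 × 10⁻¹⁴ m = 23.5 fm.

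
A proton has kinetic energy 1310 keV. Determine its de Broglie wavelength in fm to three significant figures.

λ = 25.0 fm

KE = 1310 keV = 2.099 × 10⁻¹³ J.
p = √(2mKE) = √(2 × 1.673 × 10⁻²⁷ × 2.099 × 10⁻¹³) = 2.650 × 10⁻²⁰ kg·m/s.
λ = h/p = 6.626 × 10⁻³⁴ / 2.650 × 10⁻²⁰ = 2.50 × 10⁻¹⁴ m = 25.0 fm.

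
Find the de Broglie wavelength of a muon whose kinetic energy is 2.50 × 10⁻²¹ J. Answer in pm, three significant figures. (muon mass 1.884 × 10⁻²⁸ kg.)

p = √(2mKE) = √(2 × 1.884 × 10⁻²⁸ × 2.500 × 10⁻²¹) = 9.706 × 10⁻²⁵ kg·m/s.
λ = h/p = 6.626 × 10⁻³⁴ / 9.706 × 10⁻²⁵ = 6.83 × 10⁻¹⁰ m = 683 pm.

λ = 683 pm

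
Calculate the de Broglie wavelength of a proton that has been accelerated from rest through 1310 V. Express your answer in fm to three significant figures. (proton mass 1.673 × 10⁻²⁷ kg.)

λ = 791 fm

KE = eV = 1.602 × 10⁻¹⁹ × 1310 = 2.099 × 10⁻¹⁶ J.
p = √(2mKE) = √(2 × 1.673 × 10⁻²⁷ × 2.099 × 10⁻¹⁶) = 8.380 × 10⁻²² kg·m/s.
λ = h/p = 6.626 × 10⁻³⁴ / 8.380 × 10⁻²² = 7.91 × 10⁻¹³ m = 791 fm.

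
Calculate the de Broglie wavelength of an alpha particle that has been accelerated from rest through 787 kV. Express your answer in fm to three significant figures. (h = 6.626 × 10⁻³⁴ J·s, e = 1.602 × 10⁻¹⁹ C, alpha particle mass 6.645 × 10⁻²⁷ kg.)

λ = 11.4 fm

KE = 2eV = 2 × 1.602 × 10⁻¹⁹ × 7.870 × 10⁵ = 2.522 × 10⁻¹³ J.
p = √(2mKE) = √(2 × 6.645 × 10⁻²⁷ × 2.522 × 10⁻¹³) = 5.789 × 10⁻²⁰ kg·m/s.
λ = h/p = 6.626 × 10⁻³⁴ / 5.789 × 10⁻²⁰ = 1.14 × 10⁻¹⁴ m = 11.4 fm.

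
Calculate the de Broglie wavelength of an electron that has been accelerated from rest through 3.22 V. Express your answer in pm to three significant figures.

λ = 684 pm

KE = eV = 1.602 × 10⁻¹⁹ × 3.220 = 5.158 × 10⁻¹⁹ J.
p = √(2mKE) = √(2 × 9.109 × 10⁻³¹ × 5.158 × 10⁻¹⁹) = 9.694 × 10⁻²⁵ kg·m/s.
λ = h/p = 6.626 × 10⁻³⁴ / 9.694 × 10⁻²⁵ = 6.84 × 10⁻¹⁰ m = 684 pm.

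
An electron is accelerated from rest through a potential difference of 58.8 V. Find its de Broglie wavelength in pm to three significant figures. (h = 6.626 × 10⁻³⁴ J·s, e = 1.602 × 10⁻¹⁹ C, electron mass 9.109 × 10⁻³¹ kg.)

λ = 160 pm

KE = eV = 1.602 × 10⁻¹⁹ × 58.80 = 9.420 × 10⁻¹⁸ J.
p = √(2mKE) = √(2 × 9.109 × 10⁻³¹ × 9.420 × 10⁻¹⁸) = 4.143 × 10⁻²⁴ kg·m/s.
λ = h/p = 6.626 × 10⁻³⁴ / 4.143 × 10⁻²⁴ = 1.60 × 10⁻¹⁰ m = 160 pm.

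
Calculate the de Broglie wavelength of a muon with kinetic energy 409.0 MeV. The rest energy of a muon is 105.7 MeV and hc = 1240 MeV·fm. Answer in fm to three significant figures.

λ = 2.46 fm

Total energy E = KE + m₀c² = 409.0 + 105.7 = 514.7 MeV.
(pc)² = E² − (m₀c²)² = (514.7)² − (105.7)² = 2.537 × 10⁵ MeV², so pc = 503.7 MeV.
λ = hc/(pc) = 1240 MeV·fm / 503.7 MeV = 2.46 fm.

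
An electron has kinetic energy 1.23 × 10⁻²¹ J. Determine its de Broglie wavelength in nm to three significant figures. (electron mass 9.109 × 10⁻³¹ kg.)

p = √(2mKE) = √(2 × 9.109 × 10⁻³¹ × 1.230 × 10⁻²¹) = 4.734 × 10⁻²⁶ kg·m/s.
λ = h/p = 6.626 × 10⁻³⁴ / 4.734 × 10⁻²⁶ = 1.40 × 10⁻⁸ m = 14.0 nm.

λ = 14.0 nm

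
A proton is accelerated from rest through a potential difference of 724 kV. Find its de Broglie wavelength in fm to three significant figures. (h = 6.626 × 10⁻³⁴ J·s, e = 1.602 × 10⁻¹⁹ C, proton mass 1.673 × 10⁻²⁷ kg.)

λ = 33.6 fm

KE = eV = 1.602 × 10⁻¹⁹ × 7.240 × 10⁵ = 1.160 × 10⁻¹³ J.
p = √(2mKE) = √(2 × 1.673 × 10⁻²⁷ × 1.160 × 10⁻¹³) = 1.970 × 10⁻²⁰ kg·m/s.
λ = h/p = 6.626 × 10⁻³⁴ / 1.970 × 10⁻²⁰ = 3.36 × 10⁻¹⁴ m = 33.6 fm.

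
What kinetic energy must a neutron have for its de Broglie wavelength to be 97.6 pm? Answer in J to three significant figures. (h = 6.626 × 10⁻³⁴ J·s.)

p = h/λ = 6.626 × 10⁻³⁴ / 9.760 × 10⁻¹¹ = 6.789 × 10⁻²⁴ kg·m/s.
KE = p²/(2m) = (6.789 × 10⁻²⁴)² / (2 × 1.675 × 10⁻²⁷) = 1.376 × 10⁻²⁰ J = 1.38 × 10⁻²⁰ J.

KE = 1.38 × 10⁻²⁰ J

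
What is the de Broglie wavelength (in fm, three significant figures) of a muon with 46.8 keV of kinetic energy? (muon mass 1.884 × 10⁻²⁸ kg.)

λ = 394 fm

KE = 46.8 keV = 7.497 × 10⁻¹⁵ J.
p = √(2mKE) = √(2 × 1.884 × 10⁻²⁸ × 7.497 × 10⁻¹⁵) = 1.681 × 10⁻²¹ kg·m/s.
λ = h/p = 6.626 × 10⁻³⁴ / 1.681 × 10⁻²¹ = 3.94 × 10⁻¹³ m = 394 fm.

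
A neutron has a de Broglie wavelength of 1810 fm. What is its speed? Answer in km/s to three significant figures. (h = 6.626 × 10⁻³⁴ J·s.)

p = h/λ = 6.626 × 10⁻³⁴ / 1.810 × 10⁻¹² = 3.661 × 10⁻²² kg·m/s.
v = p/m = 3.661 × 10⁻²² / 1.675 × 10⁻²⁷ = 2.19 × 10⁵ m/s = 219 km/s.

v = 219 km/s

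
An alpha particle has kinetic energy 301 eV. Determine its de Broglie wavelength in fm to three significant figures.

KE = 301 eV = 4.822 × 10⁻¹⁷ J.
p = √(2mKE) = √(2 × 6.645 × 10⁻²⁷ × 4.822 × 10⁻¹⁷) = 8.005 × 10⁻²² kg·m/s.
λ = h/p = 6.626 × 10⁻³⁴ / 8.005 × 10⁻²² = 8.28 × 10⁻¹³ m = 828 fm.

λ = 828 fm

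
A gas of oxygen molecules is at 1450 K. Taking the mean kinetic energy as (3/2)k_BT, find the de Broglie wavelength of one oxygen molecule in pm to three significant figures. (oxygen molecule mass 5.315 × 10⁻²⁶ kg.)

λ = 11.7 pm

KE = (3/2)k_BT = 1.5 × 1.381 × 10⁻²³ × 1450 = 3.004 × 10⁻²⁰ J.
p = √(2mKE) = √(2 × 5.315 × 10⁻²⁶ × 3.004 × 10⁻²⁰) = 5.651 × 10⁻²³ kg·m/s.
λ = h/p = 1.17 × 10⁻¹¹ m = 11.7 pm.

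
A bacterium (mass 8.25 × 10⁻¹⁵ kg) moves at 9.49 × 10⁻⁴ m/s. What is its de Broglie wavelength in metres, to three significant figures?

λ = 8.46 × 10⁻¹⁷ m

p = mv = 8.25 × 10⁻¹⁵ × 9.49 × 10⁻⁴ = 7.829 × 10⁻¹⁸ kg·m/s.
λ = h/p = 6.626 × 10⁻³⁴ / 7.829 × 10⁻¹⁸ = 8.46 × 10⁻¹⁷ m.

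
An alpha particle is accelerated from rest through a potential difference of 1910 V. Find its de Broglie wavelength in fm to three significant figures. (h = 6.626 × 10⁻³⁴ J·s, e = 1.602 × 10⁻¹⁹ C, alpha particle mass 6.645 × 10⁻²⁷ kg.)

KE = 2eV = 2 × 1.602 × 10⁻¹⁹ × 1910 = 6.120 × 10⁻¹⁶ J.
p = √(2mKE) = √(2 × 6.645 × 10⁻²⁷ × 6.120 × 10⁻¹⁶) = 2.852 × 10⁻²¹ kg·m/s.
λ = h/p = 6.626 × 10⁻³⁴ / 2.852 × 10⁻²¹ = 2.32 × 10⁻¹³ m = 232 fm.

λ = 232 fm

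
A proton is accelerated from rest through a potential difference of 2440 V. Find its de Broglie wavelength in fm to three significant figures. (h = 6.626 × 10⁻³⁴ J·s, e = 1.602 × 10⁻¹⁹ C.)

KE = eV = 1.602 × 10⁻¹⁹ × 2440 = 3.909 × 10⁻¹⁶ J.
p = √(2mKE) = √(2 × 1.673 × 10⁻²⁷ × 3.909 × 10⁻¹⁶) = 1.144 × 10⁻²¹ kg·m/s.
λ = h/p = 6.626 × 10⁻³⁴ / 1.144 × 10⁻²¹ = 5.79 × 10⁻¹³ m = 579 fm.

λ = 579 fm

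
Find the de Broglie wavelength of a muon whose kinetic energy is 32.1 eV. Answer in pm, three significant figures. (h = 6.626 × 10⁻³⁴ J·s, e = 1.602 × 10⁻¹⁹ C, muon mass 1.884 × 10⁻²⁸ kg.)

λ = 15.1 pm

KE = 32.1 eV = 5.142 × 10⁻¹⁸ J.
p = √(2mKE) = √(2 × 1.884 × 10⁻²⁸ × 5.142 × 10⁻¹⁸) = 4.402 × 10⁻²³ kg·m/s.
λ = h/p = 6.626 × 10⁻³⁴ / 4.402 × 10⁻²³ = 1.51 × 10⁻¹¹ m = 15.1 pm.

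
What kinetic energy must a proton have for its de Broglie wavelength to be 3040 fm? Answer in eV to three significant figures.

KE = 88.6 eV

p = h/λ = 6.626 × 10⁻³⁴ / 3.040 × 10⁻¹² = 2.180 × 10⁻²² kg·m/s.
KE = p²/(2m) = (2.180 × 10⁻²²)² / (2 × 1.673 × 10⁻²⁷) = 1.420 × 10⁻¹⁷ J = 88.6 eV.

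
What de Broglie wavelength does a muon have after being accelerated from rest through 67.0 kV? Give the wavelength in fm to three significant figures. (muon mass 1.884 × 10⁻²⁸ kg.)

λ = 329 fm

KE = eV = 1.602 × 10⁻¹⁹ × 6.700 × 10⁴ = 1.073 × 10⁻¹⁴ J.
p = √(2mKE) = √(2 × 1.884 × 10⁻²⁸ × 1.073 × 10⁻¹⁴) = 2.011 × 10⁻²¹ kg·m/s.
λ = h/p = 6.626 × 10⁻³⁴ / 2.011 × 10⁻²¹ = 3.29 × 10⁻¹³ m = 329 fm.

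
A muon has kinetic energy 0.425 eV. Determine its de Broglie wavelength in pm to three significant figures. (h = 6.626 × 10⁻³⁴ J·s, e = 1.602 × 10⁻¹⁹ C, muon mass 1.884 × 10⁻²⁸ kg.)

KE = 0.425 eV = 6.809 × 10⁻²⁰ J.
p = √(2mKE) = √(2 × 1.884 × 10⁻²⁸ × 6.809 × 10⁻²⁰) = 5.065 × 10⁻²⁴ kg·m/s.
λ = h/p = 6.626 × 10⁻³⁴ / 5.065 × 10⁻²⁴ = 1.31 × 10⁻¹⁰ m = 131 pm.

λ = 131 pm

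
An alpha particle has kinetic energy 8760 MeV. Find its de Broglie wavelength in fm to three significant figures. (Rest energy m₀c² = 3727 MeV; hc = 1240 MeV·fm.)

Total energy E = KE + m₀c² = 8760 + 3727 = 12487 MeV.
(pc)² = E² − (m₀c²)² = (12487)² − (3727)² = 1.420 × 10⁸ MeV², so pc = 1.192 × 10⁴ MeV.
λ = hc/(pc) = 1240 MeV·fm / 1.192 × 10⁴ MeV = 0.104 fm.

λ = 0.104 fm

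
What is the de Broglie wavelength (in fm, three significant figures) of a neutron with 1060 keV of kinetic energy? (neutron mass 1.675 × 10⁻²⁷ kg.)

λ = 27.8 fm

KE = 1060 keV = 1.698 × 10⁻¹³ J.
p = √(2mKE) = √(2 × 1.675 × 10⁻²⁷ × 1.698 × 10⁻¹³) = 2.385 × 10⁻²⁰ kg·m/s.
λ = h/p = 6.626 × 10⁻³⁴ / 2.385 × 10⁻²⁰ = 2.78 × 10⁻¹⁴ m = 27.8 fm.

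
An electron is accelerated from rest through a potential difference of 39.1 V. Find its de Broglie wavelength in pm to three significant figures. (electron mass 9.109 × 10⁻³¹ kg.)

λ = 196 pm

KE = eV = 1.602 × 10⁻¹⁹ × 39.10 = 6.264 × 10⁻¹⁸ J.
p = √(2mKE) = √(2 × 9.109 × 10⁻³¹ × 6.264 × 10⁻¹⁸) = 3.378 × 10⁻²⁴ kg·m/s.
λ = h/p = 6.626 × 10⁻³⁴ / 3.378 × 10⁻²⁴ = 1.96 × 10⁻¹⁰ m = 196 pm.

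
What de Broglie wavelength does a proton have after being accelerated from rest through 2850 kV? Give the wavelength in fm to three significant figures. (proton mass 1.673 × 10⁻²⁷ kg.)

λ = 17.0 fm

KE = eV = 1.602 × 10⁻¹⁹ × 2.850 × 10⁶ = 4.566 × 10⁻¹³ J.
p = √(2mKE) = √(2 × 1.673 × 10⁻²⁷ × 4.566 × 10⁻¹³) = 3.909 × 10⁻²⁰ kg·m/s.
λ = h/p = 6.626 × 10⁻³⁴ / 3.909 × 10⁻²⁰ = 1.70 × 10⁻¹⁴ m = 17.0 fm.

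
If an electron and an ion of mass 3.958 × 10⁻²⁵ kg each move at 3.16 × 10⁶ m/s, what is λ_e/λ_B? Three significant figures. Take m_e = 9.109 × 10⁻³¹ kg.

At fixed v, p = mv so λ = h/(mv) ∝ 1/m.
λ_e/λ_B = m_B/m_e = 3.958 × 10⁻²⁵/9.109 × 10⁻³¹ = 4.35 × 10⁵.

λ_e/λ_B = 4.35 × 10⁵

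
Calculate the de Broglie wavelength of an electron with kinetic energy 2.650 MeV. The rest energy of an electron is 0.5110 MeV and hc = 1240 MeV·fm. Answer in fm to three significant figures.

Total energy E = KE + m₀c² = 2.650 + 0.5110 = 3.1610 MeV.
(pc)² = E² − (m₀c²)² = (3.1610)² − (0.5110)² = 9.731 MeV², so pc = 3.119 MeV.
λ = hc/(pc) = 1240 MeV·fm / 3.119 MeV = 398 fm.

λ = 398 fm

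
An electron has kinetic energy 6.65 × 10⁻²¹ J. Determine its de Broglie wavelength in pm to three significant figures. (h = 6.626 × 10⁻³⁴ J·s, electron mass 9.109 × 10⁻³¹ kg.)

λ = 6020 pm

p = √(2mKE) = √(2 × 9.109 × 10⁻³¹ × 6.650 × 10⁻²¹) = 1.101 × 10⁻²⁵ kg·m/s.
λ = h/p = 6.626 × 10⁻³⁴ / 1.101 × 10⁻²⁵ = 6.02 × 10⁻⁹ m = 6020 pm.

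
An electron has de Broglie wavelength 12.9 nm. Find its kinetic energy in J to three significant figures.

KE = 1.45 × 10⁻²¹ J

p = h/λ = 6.626 × 10⁻³⁴ / 1.290 × 10⁻⁸ = 5.136 × 10⁻²⁶ kg·m/s.
KE = p²/(2m) = (5.136 × 10⁻²⁶)² / (2 × 9.109 × 10⁻³¹) = 1.448 × 10⁻²¹ J = 1.45 × 10⁻²¹ J.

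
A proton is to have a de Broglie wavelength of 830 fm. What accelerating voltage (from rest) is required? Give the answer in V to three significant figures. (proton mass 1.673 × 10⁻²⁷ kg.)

p = h/λ = 6.626 × 10⁻³⁴ / 8.300 × 10⁻¹³ = 7.983 × 10⁻²² kg·m/s.
KE = p²/(2m) = 1.905 × 10⁻¹⁶ J.
V = KE/e = 1.905 × 10⁻¹⁶ / (1.602 × 10⁻¹⁹) = 1190 V.

V = 1190 V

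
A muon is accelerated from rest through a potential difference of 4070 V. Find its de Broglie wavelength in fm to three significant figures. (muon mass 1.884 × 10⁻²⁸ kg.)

KE = eV = 1.602 × 10⁻¹⁹ × 4070 = 6.520 × 10⁻¹⁶ J.
p = √(2mKE) = √(2 × 1.884 × 10⁻²⁸ × 6.520 × 10⁻¹⁶) = 4.957 × 10⁻²² kg·m/s.
λ = h/p = 6.626 × 10⁻³⁴ / 4.957 × 10⁻²² = 1.34 × 10⁻¹² m = 1340 fm.

λ = 1340 fm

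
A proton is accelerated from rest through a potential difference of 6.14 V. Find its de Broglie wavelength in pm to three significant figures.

KE = eV = 1.602 × 10⁻¹⁹ × 6.140 = 9.836 × 10⁻¹⁹ J.
p = √(2mKE) = √(2 × 1.673 × 10⁻²⁷ × 9.836 × 10⁻¹⁹) = 5.737 × 10⁻²³ kg·m/s.
λ = h/p = 6.626 × 10⁻³⁴ / 5.737 × 10⁻²³ = 1.15 × 10⁻¹¹ m = 11.5 pm.

λ = 11.5 pm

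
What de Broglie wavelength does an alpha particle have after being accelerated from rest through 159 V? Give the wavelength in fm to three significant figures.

KE = 2eV = 2 × 1.602 × 10⁻¹⁹ × 159.0 = 5.094 × 10⁻¹⁷ J.
p = √(2mKE) = √(2 × 6.645 × 10⁻²⁷ × 5.094 × 10⁻¹⁷) = 8.228 × 10⁻²² kg·m/s.
λ = h/p = 6.626 × 10⁻³⁴ / 8.228 × 10⁻²² = 8.05 × 10⁻¹³ m = 805 fm.

λ = 805 fm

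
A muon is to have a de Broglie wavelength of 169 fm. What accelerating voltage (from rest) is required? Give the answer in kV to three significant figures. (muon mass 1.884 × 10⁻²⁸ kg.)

p = h/λ = 6.626 × 10⁻³⁴ / 1.690 × 10⁻¹³ = 3.921 × 10⁻²¹ kg·m/s.
KE = p²/(2m) = 4.080 × 10⁻¹⁴ J.
V = KE/e = 4.080 × 10⁻¹⁴ / (1.602 × 10⁻¹⁹) = 255 kV.

V = 255 kV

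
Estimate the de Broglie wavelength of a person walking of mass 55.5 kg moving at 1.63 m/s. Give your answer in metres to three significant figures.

λ = 7.32 × 10⁻³⁶ m

p = mv = 55.5 × 1.63 = 9.046 × 10¹ kg·m/s.
λ = h/p = 6.626 × 10⁻³⁴ / 9.046 × 10¹ = 7.32 × 10⁻³⁶ m.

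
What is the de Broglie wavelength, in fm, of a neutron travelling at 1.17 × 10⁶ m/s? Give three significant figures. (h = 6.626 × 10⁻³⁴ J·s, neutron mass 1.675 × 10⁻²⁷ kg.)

p = mv = 1.675 × 10⁻²⁷ × 1.17 × 10⁶ = 1.960 × 10⁻²¹ kg·m/s.
λ = h/p = 6.626 × 10⁻³⁴ / 1.960 × 10⁻²¹ = 3.38 × 10⁻¹³ m = 338 fm.

λ = 338 fm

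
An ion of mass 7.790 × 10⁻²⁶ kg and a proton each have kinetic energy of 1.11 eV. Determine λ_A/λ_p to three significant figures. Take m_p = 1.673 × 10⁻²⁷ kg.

λ_A/λ_p = 0.147

At fixed KE, p = √(2mKE) so λ = h/p ∝ 1/√m.
λ_A/λ_p = √(m_p/m_A) = √(1.673 × 10⁻²⁷/7.790 × 10⁻²⁶) = √(0.02148) = 0.147.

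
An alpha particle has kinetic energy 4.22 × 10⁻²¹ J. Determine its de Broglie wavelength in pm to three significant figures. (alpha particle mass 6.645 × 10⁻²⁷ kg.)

λ = 88.5 pm

p = √(2mKE) = √(2 × 6.645 × 10⁻²⁷ × 4.220 × 10⁻²¹) = 7.489 × 10⁻²⁴ kg·m/s.
λ = h/p = 6.626 × 10⁻³⁴ / 7.489 × 10⁻²⁴ = 8.85 × 10⁻¹¹ m = 88.5 pm.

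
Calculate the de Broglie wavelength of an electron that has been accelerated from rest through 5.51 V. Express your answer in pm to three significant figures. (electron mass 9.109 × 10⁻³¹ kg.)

KE = eV = 1.602 × 10⁻¹⁹ × 5.510 = 8.827 × 10⁻¹⁹ J.
p = √(2mKE) = √(2 × 9.109 × 10⁻³¹ × 8.827 × 10⁻¹⁹) = 1.268 × 10⁻²⁴ kg·m/s.
λ = h/p = 6.626 × 10⁻³⁴ / 1.268 × 10⁻²⁴ = 5.23 × 10⁻¹⁰ m = 523 pm.

λ = 523 pm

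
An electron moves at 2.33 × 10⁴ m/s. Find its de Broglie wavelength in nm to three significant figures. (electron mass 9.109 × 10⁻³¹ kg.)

p = mv = 9.109 × 10⁻³¹ × 2.33 × 10⁴ = 2.122 × 10⁻²⁶ kg·m/s.
λ = h/p = 6.626 × 10⁻³⁴ / 2.122 × 10⁻²⁶ = 3.12 × 10⁻⁸ m = 31.2 nm.

λ = 31.2 nm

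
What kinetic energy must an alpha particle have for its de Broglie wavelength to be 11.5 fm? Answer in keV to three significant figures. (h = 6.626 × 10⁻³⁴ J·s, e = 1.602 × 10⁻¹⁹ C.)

p = h/λ = 6.626 × 10⁻³⁴ / 1.150 × 10⁻¹⁴ = 5.762 × 10⁻²⁰ kg·m/s.
KE = p²/(2m) = (5.762 × 10⁻²⁰)² / (2 × 6.645 × 10⁻²⁷) = 2.498 × 10⁻¹³ J = 1560 keV.

KE = 1560 keV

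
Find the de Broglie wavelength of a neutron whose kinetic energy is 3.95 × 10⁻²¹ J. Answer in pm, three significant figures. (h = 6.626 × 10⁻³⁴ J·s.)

p = √(2mKE) = √(2 × 1.675 × 10⁻²⁷ × 3.950 × 10⁻²¹) = 3.638 × 10⁻²⁴ kg·m/s.
λ = h/p = 6.626 × 10⁻³⁴ / 3.638 × 10⁻²⁴ = 1.82 × 10⁻¹⁰ m = 182 pm.

λ = 182 pm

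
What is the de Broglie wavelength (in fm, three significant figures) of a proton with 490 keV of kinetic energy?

KE = 490 keV = 7.850 × 10⁻¹⁴ J.
p = √(2mKE) = √(2 × 1.673 × 10⁻²⁷ × 7.850 × 10⁻¹⁴) = 1.621 × 10⁻²⁰ kg·m/s.
λ = h/p = 6.626 × 10⁻³⁴ / 1.621 × 10⁻²⁰ = 4.09 × 10⁻¹⁴ m = 40.9 fm.

λ = 40.9 fm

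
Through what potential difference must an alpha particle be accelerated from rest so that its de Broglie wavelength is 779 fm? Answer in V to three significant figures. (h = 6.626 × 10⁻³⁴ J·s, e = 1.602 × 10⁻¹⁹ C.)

p = h/λ = 6.626 × 10⁻³⁴ / 7.790 × 10⁻¹³ = 8.506 × 10⁻²² kg·m/s.
KE = p²/(2m) = 5.444 × 10⁻¹⁷ J.
V = KE/2e = 5.444 × 10⁻¹⁷ / (2 × 1.602 × 10⁻¹⁹) = 170 V.

V = 170 V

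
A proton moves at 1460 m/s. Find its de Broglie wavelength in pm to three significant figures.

λ = 271 pm

p = mv = 1.673 × 10⁻²⁷ × 1460 = 2.443 × 10⁻²⁴ kg·m/s.
λ = h/p = 6.626 × 10⁻³⁴ / 2.443 × 10⁻²⁴ = 2.71 × 10⁻¹⁰ m = 271 pm.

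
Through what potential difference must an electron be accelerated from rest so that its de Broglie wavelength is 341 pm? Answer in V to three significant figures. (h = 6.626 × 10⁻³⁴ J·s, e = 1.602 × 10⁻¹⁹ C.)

V = 12.9 V

p = h/λ = 6.626 × 10⁻³⁴ / 3.410 × 10⁻¹⁰ = 1.943 × 10⁻²⁴ kg·m/s.
KE = p²/(2m) = 2.072 × 10⁻¹⁸ J.
V = KE/e = 2.072 × 10⁻¹⁸ / (1.602 × 10⁻¹⁹) = 12.9 V.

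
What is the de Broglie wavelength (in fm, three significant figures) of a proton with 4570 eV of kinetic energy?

KE = 4570 eV = 7.321 × 10⁻¹⁶ J.
p = √(2mKE) = √(2 × 1.673 × 10⁻²⁷ × 7.321 × 10⁻¹⁶) = 1.565 × 10⁻²¹ kg·m/s.
λ = h/p = 6.626 × 10⁻³⁴ / 1.565 × 10⁻²¹ = 4.23 × 10⁻¹³ m = 423 fm.

λ = 423 fm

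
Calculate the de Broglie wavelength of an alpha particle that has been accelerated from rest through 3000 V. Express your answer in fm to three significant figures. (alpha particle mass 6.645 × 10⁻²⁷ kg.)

KE = 2eV = 2 × 1.602 × 10⁻¹⁹ × 3000 = 9.612 × 10⁻¹⁶ J.
p = √(2mKE) = √(2 × 6.645 × 10⁻²⁷ × 9.612 × 10⁻¹⁶) = 3.574 × 10⁻²¹ kg·m/s.
λ = h/p = 6.626 × 10⁻³⁴ / 3.574 × 10⁻²¹ = 1.85 × 10⁻¹³ m = 185 fm.

λ = 185 fm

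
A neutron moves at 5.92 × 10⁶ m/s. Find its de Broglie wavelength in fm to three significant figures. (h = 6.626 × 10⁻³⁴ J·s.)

p = mv = 1.675 × 10⁻²⁷ × 5.92 × 10⁶ = 9.916 × 10⁻²¹ kg·m/s.
λ = h/p = 6.626 × 10⁻³⁴ / 9.916 × 10⁻²¹ = 6.68 × 10⁻¹⁴ m = 66.8 fm.

λ = 66.8 fm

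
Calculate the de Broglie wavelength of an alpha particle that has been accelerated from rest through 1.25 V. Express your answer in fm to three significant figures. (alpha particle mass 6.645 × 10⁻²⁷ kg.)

KE = 2eV = 2 × 1.602 × 10⁻¹⁹ × 1.250 = 4.005 × 10⁻¹⁹ J.
p = √(2mKE) = √(2 × 6.645 × 10⁻²⁷ × 4.005 × 10⁻¹⁹) = 7.296 × 10⁻²³ kg·m/s.
λ = h/p = 6.626 × 10⁻³⁴ / 7.296 × 10⁻²³ = 9.08 × 10⁻¹² m = 9080 fm.

λ = 9080 fm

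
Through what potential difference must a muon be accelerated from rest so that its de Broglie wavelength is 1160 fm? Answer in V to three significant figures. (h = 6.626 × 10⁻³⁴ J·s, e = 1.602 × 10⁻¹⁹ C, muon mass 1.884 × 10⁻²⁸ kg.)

V = 5410 V

p = h/λ = 6.626 × 10⁻³⁴ / 1.160 × 10⁻¹² = 5.712 × 10⁻²² kg·m/s.
KE = p²/(2m) = 8.659 × 10⁻¹⁶ J.
V = KE/e = 8.659 × 10⁻¹⁶ / (1.602 × 10⁻¹⁹) = 5410 V.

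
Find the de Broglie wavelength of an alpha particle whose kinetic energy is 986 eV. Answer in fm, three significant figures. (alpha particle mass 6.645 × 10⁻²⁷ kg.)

λ = 457 fm

KE = 986 eV = 1.580 × 10⁻¹⁶ J.
p = √(2mKE) = √(2 × 6.645 × 10⁻²⁷ × 1.580 × 10⁻¹⁶) = 1.449 × 10⁻²¹ kg·m/s.
λ = h/p = 6.626 × 10⁻³⁴ / 1.449 × 10⁻²¹ = 4.57 × 10⁻¹³ m = 457 fm.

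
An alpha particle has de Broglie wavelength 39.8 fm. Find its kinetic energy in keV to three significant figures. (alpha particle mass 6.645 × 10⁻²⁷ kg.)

KE = 130 keV

p = h/λ = 6.626 × 10⁻³⁴ / 3.980 × 10⁻¹⁴ = 1.665 × 10⁻²⁰ kg·m/s.
KE = p²/(2m) = (1.665 × 10⁻²⁰)² / (2 × 6.645 × 10⁻²⁷) = 2.086 × 10⁻¹⁴ J = 130 keV.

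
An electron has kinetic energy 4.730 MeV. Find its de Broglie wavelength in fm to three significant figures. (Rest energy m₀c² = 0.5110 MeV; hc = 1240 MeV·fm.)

λ = 238 fm

Total energy E = KE + m₀c² = 4.730 + 0.5110 = 5.2410 MeV.
(pc)² = E² − (m₀c²)² = (5.2410)² − (0.5110)² = 27.21 MeV², so pc = 5.216 MeV.
λ = hc/(pc) = 1240 MeV·fm / 5.216 MeV = 238 fm.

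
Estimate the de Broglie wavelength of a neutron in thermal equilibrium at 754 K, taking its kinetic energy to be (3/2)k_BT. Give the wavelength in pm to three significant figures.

λ = 91.6 pm

KE = (3/2)k_BT = 1.5 × 1.381 × 10⁻²³ × 754 = 1.562 × 10⁻²⁰ J.
p = √(2mKE) = √(2 × 1.675 × 10⁻²⁷ × 1.562 × 10⁻²⁰) = 7.234 × 10⁻²⁴ kg·m/s.
λ = h/p = 9.16 × 10⁻¹¹ m = 91.6 pm.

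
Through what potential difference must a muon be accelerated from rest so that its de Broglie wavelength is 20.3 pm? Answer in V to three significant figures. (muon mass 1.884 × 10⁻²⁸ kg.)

p = h/λ = 6.626 × 10⁻³⁴ / 2.030 × 10⁻¹¹ = 3.264 × 10⁻²³ kg·m/s.
KE = p²/(2m) = 2.827 × 10⁻¹⁸ J.
V = KE/e = 2.827 × 10⁻¹⁸ / (1.602 × 10⁻¹⁹) = 17.6 V.

V = 17.6 V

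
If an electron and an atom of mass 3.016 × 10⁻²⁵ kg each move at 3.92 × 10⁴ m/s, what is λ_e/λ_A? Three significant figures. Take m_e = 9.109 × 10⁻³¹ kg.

λ_e/λ_A = 3.31 × 10⁵

At fixed v, p = mv so λ = h/(mv) ∝ 1/m.
λ_e/λ_A = m_A/m_e = 3.016 × 10⁻²⁵/9.109 × 10⁻³¹ = 3.31 × 10⁵.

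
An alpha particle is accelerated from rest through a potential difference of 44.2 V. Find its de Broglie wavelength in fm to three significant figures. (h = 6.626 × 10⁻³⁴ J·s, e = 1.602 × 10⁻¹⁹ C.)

λ = 1530 fm

KE = 2eV = 2 × 1.602 × 10⁻¹⁹ × 44.20 = 1.416 × 10⁻¹⁷ J.
p = √(2mKE) = √(2 × 6.645 × 10⁻²⁷ × 1.416 × 10⁻¹⁷) = 4.338 × 10⁻²² kg·m/s.
λ = h/p = 6.626 × 10⁻³⁴ / 4.338 × 10⁻²² = 1.53 × 10⁻¹² m = 1530 fm.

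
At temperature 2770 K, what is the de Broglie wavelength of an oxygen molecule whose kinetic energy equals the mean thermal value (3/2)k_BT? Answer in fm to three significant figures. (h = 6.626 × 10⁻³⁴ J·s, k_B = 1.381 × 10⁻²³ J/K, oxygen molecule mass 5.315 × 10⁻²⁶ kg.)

KE = (3/2)k_BT = 1.5 × 1.381 × 10⁻²³ × 2770 = 5.738 × 10⁻²⁰ J.
p = √(2mKE) = √(2 × 5.315 × 10⁻²⁶ × 5.738 × 10⁻²⁰) = 7.810 × 10⁻²³ kg·m/s.
λ = h/p = 8.48 × 10⁻¹² m = 8480 fm.

λ = 8480 fm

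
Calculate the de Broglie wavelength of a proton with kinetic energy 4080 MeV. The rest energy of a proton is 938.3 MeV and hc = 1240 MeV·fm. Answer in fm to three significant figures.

λ = 0.252 fm

Total energy E = KE + m₀c² = 4080 + 938.3 = 5018.3 MeV.
(pc)² = E² − (m₀c²)² = (5018.3)² − (938.3)² = 2.430 × 10⁷ MeV², so pc = 4930 MeV.
λ = hc/(pc) = 1240 MeV·fm / 4930 MeV = 0.252 fm.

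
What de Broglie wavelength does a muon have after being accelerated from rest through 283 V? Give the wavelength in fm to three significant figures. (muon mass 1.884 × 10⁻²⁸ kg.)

KE = eV = 1.602 × 10⁻¹⁹ × 283.0 = 4.534 × 10⁻¹⁷ J.
p = √(2mKE) = √(2 × 1.884 × 10⁻²⁸ × 4.534 × 10⁻¹⁷) = 1.307 × 10⁻²² kg·m/s.
λ = h/p = 6.626 × 10⁻³⁴ / 1.307 × 10⁻²² = 5.07 × 10⁻¹² m = 5070 fm.

λ = 5070 fm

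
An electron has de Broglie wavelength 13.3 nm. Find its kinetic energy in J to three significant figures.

p = h/λ = 6.626 × 10⁻³⁴ / 1.330 × 10⁻⁸ = 4.982 × 10⁻²⁶ kg·m/s.
KE = p²/(2m) = (4.982 × 10⁻²⁶)² / (2 × 9.109 × 10⁻³¹) = 1.362 × 10⁻²¹ J = 1.36 × 10⁻²¹ J.

KE = 1.36 × 10⁻²¹ J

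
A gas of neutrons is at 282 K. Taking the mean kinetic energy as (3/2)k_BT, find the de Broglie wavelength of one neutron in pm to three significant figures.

KE = (3/2)k_BT = 1.5 × 1.381 × 10⁻²³ × 282 = 5.842 × 10⁻²¹ J.
p = √(2mKE) = √(2 × 1.675 × 10⁻²⁷ × 5.842 × 10⁻²¹) = 4.424 × 10⁻²⁴ kg·m/s.
λ = h/p = 1.50 × 10⁻¹⁰ m = 150 pm.

λ = 150 pm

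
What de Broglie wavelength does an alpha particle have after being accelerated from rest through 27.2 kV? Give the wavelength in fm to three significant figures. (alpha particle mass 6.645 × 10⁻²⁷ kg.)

KE = 2eV = 2 × 1.602 × 10⁻¹⁹ × 2.720 × 10⁴ = 8.715 × 10⁻¹⁵ J.
p = √(2mKE) = √(2 × 6.645 × 10⁻²⁷ × 8.715 × 10⁻¹⁵) = 1.076 × 10⁻²⁰ kg·m/s.
λ = h/p = 6.626 × 10⁻³⁴ / 1.076 × 10⁻²⁰ = 6.16 × 10⁻¹⁴ m = 61.6 fm.

λ = 61.6 fm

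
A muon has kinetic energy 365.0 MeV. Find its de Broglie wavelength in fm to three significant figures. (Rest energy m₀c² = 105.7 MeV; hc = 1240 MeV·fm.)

λ = 2.70 fm

Total energy E = KE + m₀c² = 365.0 + 105.7 = 470.7 MeV.
(pc)² = E² − (m₀c²)² = (470.7)² − (105.7)² = 2.104 × 10⁵ MeV², so pc = 458.7 MeV.
λ = hc/(pc) = 1240 MeV·fm / 458.7 MeV = 2.70 fm.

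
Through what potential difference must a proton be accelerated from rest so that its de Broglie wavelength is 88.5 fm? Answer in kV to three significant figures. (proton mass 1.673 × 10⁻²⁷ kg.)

V = 105 kV

p = h/λ = 6.626 × 10⁻³⁴ / 8.850 × 10⁻¹⁴ = 7.487 × 10⁻²¹ kg·m/s.
KE = p²/(2m) = 1.675 × 10⁻¹⁴ J.
V = KE/e = 1.675 × 10⁻¹⁴ / (1.602 × 10⁻¹⁹) = 105 kV.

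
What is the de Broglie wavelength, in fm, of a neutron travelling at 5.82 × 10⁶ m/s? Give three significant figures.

p = mv = 1.675 × 10⁻²⁷ × 5.82 × 10⁶ = 9.749 × 10⁻²¹ kg·m/s.
λ = h/p = 6.626 × 10⁻³⁴ / 9.749 × 10⁻²¹ = 6.80 × 10⁻¹⁴ m = 68.0 fm.

λ = 68.0 fm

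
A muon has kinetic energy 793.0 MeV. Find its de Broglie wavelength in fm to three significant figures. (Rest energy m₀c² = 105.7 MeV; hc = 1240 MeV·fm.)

Total energy E = KE + m₀c² = 793.0 + 105.7 = 898.7 MeV.
(pc)² = E² − (m₀c²)² = (898.7)² − (105.7)² = 7.965 × 10⁵ MeV², so pc = 892.5 MeV.
λ = hc/(pc) = 1240 MeV·fm / 892.5 MeV = 1.39 fm.

λ = 1.39 fm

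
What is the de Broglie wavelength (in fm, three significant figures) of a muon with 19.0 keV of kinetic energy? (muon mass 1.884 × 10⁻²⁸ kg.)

KE = 19.0 keV = 3.044 × 10⁻¹⁵ J.
p = √(2mKE) = √(2 × 1.884 × 10⁻²⁸ × 3.044 × 10⁻¹⁵) = 1.071 × 10⁻²¹ kg·m/s.
λ = h/p = 6.626 × 10⁻³⁴ / 1.071 × 10⁻²¹ = 6.19 × 10⁻¹³ m = 619 fm.

λ = 619 fm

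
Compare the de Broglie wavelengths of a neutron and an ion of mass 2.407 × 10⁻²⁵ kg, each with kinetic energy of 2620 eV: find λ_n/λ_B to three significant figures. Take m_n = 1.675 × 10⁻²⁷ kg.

λ_n/λ_B = 12.0

At fixed KE, p = √(2mKE) so λ = h/p ∝ 1/√m.
λ_n/λ_B = √(m_B/m_n) = √(2.407 × 10⁻²⁵/1.675 × 10⁻²⁷) = √(143.7) = 12.0.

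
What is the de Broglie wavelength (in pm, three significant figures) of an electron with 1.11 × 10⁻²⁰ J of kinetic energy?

p = √(2mKE) = √(2 × 9.109 × 10⁻³¹ × 1.110 × 10⁻²⁰) = 1.422 × 10⁻²⁵ kg·m/s.
λ = h/p = 6.626 × 10⁻³⁴ / 1.422 × 10⁻²⁵ = 4.66 × 10⁻⁹ m = 4660 pm.

λ = 4660 pm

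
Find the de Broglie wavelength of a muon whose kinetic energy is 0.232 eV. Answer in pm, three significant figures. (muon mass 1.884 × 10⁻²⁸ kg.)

KE = 0.232 eV = 3.717 × 10⁻²⁰ J.
p = √(2mKE) = √(2 × 1.884 × 10⁻²⁸ × 3.717 × 10⁻²⁰) = 3.742 × 10⁻²⁴ kg·m/s.
λ = h/p = 6.626 × 10⁻³⁴ / 3.742 × 10⁻²⁴ = 1.77 × 10⁻¹⁰ m = 177 pm.

λ = 177 pm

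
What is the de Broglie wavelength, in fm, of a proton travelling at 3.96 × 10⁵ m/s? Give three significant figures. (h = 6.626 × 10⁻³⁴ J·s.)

λ = 1000 fm

p = mv = 1.673 × 10⁻²⁷ × 3.96 × 10⁵ = 6.625 × 10⁻²² kg·m/s.
λ = h/p = 6.626 × 10⁻³⁴ / 6.625 × 10⁻²² = 1.00 × 10⁻¹² m = 1000 fm.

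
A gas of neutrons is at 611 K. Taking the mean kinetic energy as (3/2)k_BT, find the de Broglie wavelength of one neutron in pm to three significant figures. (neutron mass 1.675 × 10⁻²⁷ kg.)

λ = 102 pm

KE = (3/2)k_BT = 1.5 × 1.381 × 10⁻²³ × 611 = 1.266 × 10⁻²⁰ J.
p = √(2mKE) = √(2 × 1.675 × 10⁻²⁷ × 1.266 × 10⁻²⁰) = 6.512 × 10⁻²⁴ kg·m/s.
λ = h/p = 1.02 × 10⁻¹⁰ m = 102 pm.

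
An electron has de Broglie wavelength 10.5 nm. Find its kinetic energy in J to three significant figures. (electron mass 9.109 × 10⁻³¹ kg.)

p = h/λ = 6.626 × 10⁻³⁴ / 1.050 × 10⁻⁸ = 6.310 × 10⁻²⁶ kg·m/s.
KE = p²/(2m) = (6.310 × 10⁻²⁶)² / (2 × 9.109 × 10⁻³¹) = 2.186 × 10⁻²¹ J = 2.19 × 10⁻²¹ J.

KE = 2.19 × 10⁻²¹ J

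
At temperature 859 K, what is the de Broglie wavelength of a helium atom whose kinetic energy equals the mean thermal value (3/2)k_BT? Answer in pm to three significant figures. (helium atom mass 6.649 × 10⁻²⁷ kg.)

λ = 43.1 pm

KE = (3/2)k_BT = 1.5 × 1.381 × 10⁻²³ × 859 = 1.779 × 10⁻²⁰ J.
p = √(2mKE) = √(2 × 6.649 × 10⁻²⁷ × 1.779 × 10⁻²⁰) = 1.538 × 10⁻²³ kg·m/s.
λ = h/p = 4.31 × 10⁻¹¹ m = 43.1 pm.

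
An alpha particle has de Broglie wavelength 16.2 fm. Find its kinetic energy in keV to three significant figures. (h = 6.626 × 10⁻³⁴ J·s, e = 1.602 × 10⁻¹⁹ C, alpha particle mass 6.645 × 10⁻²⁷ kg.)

KE = 786 keV

p = h/λ = 6.626 × 10⁻³⁴ / 1.620 × 10⁻¹⁴ = 4.090 × 10⁻²⁰ kg·m/s.
KE = p²/(2m) = (4.090 × 10⁻²⁰)² / (2 × 6.645 × 10⁻²⁷) = 1.259 × 10⁻¹³ J = 786 keV.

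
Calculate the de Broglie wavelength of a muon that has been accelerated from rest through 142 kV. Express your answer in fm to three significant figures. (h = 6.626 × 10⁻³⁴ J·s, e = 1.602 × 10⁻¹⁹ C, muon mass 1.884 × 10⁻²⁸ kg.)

λ = 226 fm

KE = eV = 1.602 × 10⁻¹⁹ × 1.420 × 10⁵ = 2.275 × 10⁻¹⁴ J.
p = √(2mKE) = √(2 × 1.884 × 10⁻²⁸ × 2.275 × 10⁻¹⁴) = 2.928 × 10⁻²¹ kg·m/s.
λ = h/p = 6.626 × 10⁻³⁴ / 2.928 × 10⁻²¹ = 2.26 × 10⁻¹³ m = 226 fm.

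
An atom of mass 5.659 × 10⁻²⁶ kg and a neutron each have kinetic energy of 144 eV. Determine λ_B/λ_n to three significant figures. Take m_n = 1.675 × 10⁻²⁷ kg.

At fixed KE, p = √(2mKE) so λ = h/p ∝ 1/√m.
λ_B/λ_n = √(m_n/m_B) = √(1.675 × 10⁻²⁷/5.659 × 10⁻²⁶) = √(0.02960) = 0.172.

λ_B/λ_n = 0.172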